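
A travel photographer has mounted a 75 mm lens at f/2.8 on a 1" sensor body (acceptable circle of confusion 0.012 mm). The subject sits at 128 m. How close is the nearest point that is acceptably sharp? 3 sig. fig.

Hyperfocal distance H = f²/(N·c) + f = 75²/(2.8 × 0.012) + 75 = 5625/0.0336 + 75 ≈ 167485.7 mm ≈ 167.5 m.
Near limit Dn = s·(H − f)/(H + s − 2f) = 128000 × (167485.7 − 75) / (167485.7 + 128000 − 2 × 75) = 128000 × 167410.7 / 295335.7 ≈ 72557 mm ≈ 72.6 m.

72.6 m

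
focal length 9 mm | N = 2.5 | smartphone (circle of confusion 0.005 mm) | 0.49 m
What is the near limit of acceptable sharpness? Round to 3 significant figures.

Hyperfocal distance H = f²/(N·c) + f = 9²/(2.5 × 0.005) + 9 = 81/0.0125 + 9 ≈ 6489.0 mm ≈ 6.489 m.
Near limit Dn = s·(H − f)/(H + s − 2f) = 490 × (6489.0 − 9) / (6489.0 + 490 − 2 × 9) = 490 × 6480.0 / 6961.0 ≈ 456.14 mm.

456 mm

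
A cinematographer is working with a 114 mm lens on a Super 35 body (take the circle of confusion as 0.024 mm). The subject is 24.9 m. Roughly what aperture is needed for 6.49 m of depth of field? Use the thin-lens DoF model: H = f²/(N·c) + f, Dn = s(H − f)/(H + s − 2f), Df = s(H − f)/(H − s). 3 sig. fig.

f/2.80

Write h = H − f = f²/(N·c). The thin-lens limits are Dn = s·h/(h + (s−f)) and Df = s·h/(h − (s−f)), so DoF = Df − Dn = 2·s·(s−f)·h / (h² − (s−f)²).
That is a quadratic in h: DoF·h² − 2·s·(s−f)·h − DoF·(s−f)² = 0 ⇒ h = (s−f)·(s + √(s² + DoF²)) / DoF = 24786 × (24900 + √(24900² + 6490²)) / 6490 = 24786 × (24900 + 25731.9) / 6490 ≈ 193369 mm.
Then N = f²/(c·h) = 114² / (0.024 × 193369) = 12996 / 4640.8 ≈ 2.80.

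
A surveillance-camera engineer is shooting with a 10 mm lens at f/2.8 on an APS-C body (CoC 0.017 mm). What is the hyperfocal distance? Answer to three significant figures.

2.11 m

Hyperfocal distance H = f²/(N·c) + f = 10²/(2.8 × 0.017) + 10 = 100/0.0476 + 10 ≈ 2110.8 mm ≈ 2.11 m.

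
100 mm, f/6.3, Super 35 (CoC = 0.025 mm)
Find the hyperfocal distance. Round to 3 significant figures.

63.6 m

Hyperfocal distance H = f²/(N·c) + f = 100²/(6.3 × 0.025) + 100 = 10000/0.1575 + 100 ≈ 63592.1 mm ≈ 63.6 m.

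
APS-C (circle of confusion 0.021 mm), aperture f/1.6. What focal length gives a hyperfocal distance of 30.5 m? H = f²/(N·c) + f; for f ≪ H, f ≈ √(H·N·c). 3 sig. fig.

From H = f²/(N·c) + f, with f ≪ H: f ≈ √(H·N·c) = √(30500 × 1.6 × 0.021) = √1024.8 ≈ 32.01 mm.
The +f correction barely moves this — solving exactly, f² + N·c·f − N·c·H = 0 ⇒ f = (−N·c + √((N·c)² + 4·N·c·H))/2 = (−0.0336 + √4099.2)/2 ≈ 31.996 mm, so f ≈ 32.0 mm.

32.0 mm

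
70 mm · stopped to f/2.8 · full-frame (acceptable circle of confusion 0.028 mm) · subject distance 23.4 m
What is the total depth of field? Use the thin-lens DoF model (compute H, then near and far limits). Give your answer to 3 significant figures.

20.3 m

Hyperfocal distance H = f²/(N·c) + f = 70²/(2.8 × 0.028) + 70 = 4900/0.0784 + 70 ≈ 62570.0 mm ≈ 62.57 m.
Near limit Dn = s·(H − f)/(H + s − 2f) = 23400 × (62570.0 − 70) / (62570.0 + 23400 − 2 × 70) = 23400 × 62500.0 / 85830.0 ≈ 17039 mm.
Far limit Df = s·(H − f)/(H − s) = 23400 × (62570.0 − 70) / (62570.0 − 23400) = 23400 × 62500.0 / 39170.0 ≈ 37337 mm.
Depth of field = Df − Dn = 37337 − 17039 ≈ 20298 mm ≈ 20.3 m.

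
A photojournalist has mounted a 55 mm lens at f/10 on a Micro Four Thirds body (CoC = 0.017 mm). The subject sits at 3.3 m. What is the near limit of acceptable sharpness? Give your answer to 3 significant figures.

2.79 m

Hyperfocal distance H = f²/(N·c) + f = 55²/(10 × 0.017) + 55 = 3025/0.17 + 55 ≈ 17849.1 mm ≈ 17.85 m.
Near limit Dn = s·(H − f)/(H + s − 2f) = 3300 × (17849.1 − 55) / (17849.1 + 3300 − 2 × 55) = 3300 × 17794.1 / 21039.1 ≈ 2791.0 mm ≈ 2.79 m.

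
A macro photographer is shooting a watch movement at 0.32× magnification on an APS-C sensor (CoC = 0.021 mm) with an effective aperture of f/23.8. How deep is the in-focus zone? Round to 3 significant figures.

9.76 mm

At magnification m, DoF ≈ 2·N_eff·c/m² = 2 × 23.8 × 0.021 / 0.32² = 0.9996 / 0.1024 ≈ 9.76 mm.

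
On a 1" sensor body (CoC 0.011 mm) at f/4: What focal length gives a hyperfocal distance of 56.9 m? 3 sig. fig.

50.0 mm

From H = f²/(N·c) + f, with f ≪ H: f ≈ √(H·N·c) = √(56900 × 4 × 0.011) = √2503.6 ≈ 50.04 mm.
The +f correction barely moves this — solving exactly, f² + N·c·f − N·c·H = 0 ⇒ f = (−N·c + √((N·c)² + 4·N·c·H))/2 = (−0.044 + √10014)/2 ≈ 50.014 mm, so f ≈ 50.0 mm.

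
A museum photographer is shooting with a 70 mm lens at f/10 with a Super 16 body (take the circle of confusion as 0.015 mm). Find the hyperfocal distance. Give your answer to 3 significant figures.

32.7 m

Hyperfocal distance H = f²/(N·c) + f = 70²/(10 × 0.015) + 70 = 4900/0.15 + 70 ≈ 32736.7 mm ≈ 32.7 m.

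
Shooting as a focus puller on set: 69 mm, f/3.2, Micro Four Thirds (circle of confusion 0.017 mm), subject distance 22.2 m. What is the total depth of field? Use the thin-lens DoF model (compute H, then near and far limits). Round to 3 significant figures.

Hyperfocal distance H = f²/(N·c) + f = 69²/(3.2 × 0.017) + 69 = 4761/0.0544 + 69 ≈ 87587.4 mm ≈ 87.59 m.
Near limit Dn = s·(H − f)/(H + s − 2f) = 22200 × (87587.4 − 69) / (87587.4 + 22200 − 2 × 69) = 22200 × 87518.4 / 109649.4 ≈ 17719 mm.
Far limit Df = s·(H − f)/(H − s) = 22200 × (87587.4 − 69) / (87587.4 − 22200) = 22200 × 87518.4 / 65387.4 ≈ 29714 mm.
Depth of field = Df − Dn = 29714 − 17719 ≈ 11995 mm ≈ 12.0 m.

12.0 m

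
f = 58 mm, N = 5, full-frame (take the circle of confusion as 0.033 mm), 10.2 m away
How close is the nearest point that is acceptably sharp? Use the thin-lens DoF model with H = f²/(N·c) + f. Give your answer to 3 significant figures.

6.81 m

Hyperfocal distance H = f²/(N·c) + f = 58²/(5 × 0.033) + 58 = 3364/0.165 + 58 ≈ 20445.9 mm ≈ 20.45 m.
Near limit Dn = s·(H − f)/(H + s − 2f) = 10200 × (20445.9 − 58) / (20445.9 + 10200 − 2 × 58) = 10200 × 20387.9 / 30529.9 ≈ 6811.6 mm ≈ 6.81 m.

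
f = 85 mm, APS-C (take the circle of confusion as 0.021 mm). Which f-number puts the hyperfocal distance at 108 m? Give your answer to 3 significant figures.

Rearrange H = f²/(N·c) + f for N: N = f² / ((H − f)·c).
N = 85² / ((108000 − 85) × 0.021) = 7225 / 2266 ≈ 3.19.

f/3.19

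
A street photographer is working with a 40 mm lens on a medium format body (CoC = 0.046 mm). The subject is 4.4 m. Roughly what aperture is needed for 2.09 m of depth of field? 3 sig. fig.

Write h = H − f = f²/(N·c). The thin-lens limits are Dn = s·h/(h + (s−f)) and Df = s·h/(h − (s−f)), so DoF = Df − Dn = 2·s·(s−f)·h / (h² − (s−f)²).
That is a quadratic in h: DoF·h² − 2·s·(s−f)·h − DoF·(s−f)² = 0 ⇒ h = (s−f)·(s + √(s² + DoF²)) / DoF = 4360 × (4400 + √(4400² + 2090²)) / 2090 = 4360 × (4400 + 4871.15) / 2090 ≈ 19341 mm.
Then N = f²/(c·h) = 40² / (0.046 × 19341) = 1600 / 889.68 ≈ 1.80.

f/1.80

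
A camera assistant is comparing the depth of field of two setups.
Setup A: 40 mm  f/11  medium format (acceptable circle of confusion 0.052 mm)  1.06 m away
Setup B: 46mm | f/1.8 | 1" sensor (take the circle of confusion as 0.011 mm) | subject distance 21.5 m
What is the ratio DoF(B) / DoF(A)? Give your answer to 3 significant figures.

Setup A: H = 40²/(11×0.052) + 40 ≈ 2837.2 mm; DoF = Df − Dn = 1668.37 − 776.76 ≈ 891.61 mm.
Setup B: H = 46²/(1.8×0.011) + 46 ≈ 106914.7 mm; DoF = Df − Dn = 26900.3 − 17905.5 ≈ 8994.8 mm.
Ratio = 8994.8 / 891.61 ≈ 10.1.

10.1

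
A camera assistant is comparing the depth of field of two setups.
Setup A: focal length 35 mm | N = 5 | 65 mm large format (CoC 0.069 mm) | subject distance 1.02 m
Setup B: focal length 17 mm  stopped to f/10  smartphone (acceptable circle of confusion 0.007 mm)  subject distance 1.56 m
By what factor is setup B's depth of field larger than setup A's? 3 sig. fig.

Setup A: H = 35²/(5×0.069) + 35 ≈ 3585.7 mm; DoF = Df − Dn = 1411.59 − 798.49 ≈ 613.10 mm.
Setup B: H = 17²/(10×0.007) + 17 ≈ 4145.6 mm; DoF = Df − Dn = 2491.0 − 1135.6 ≈ 1355.4 mm.
Ratio = 1355.4 / 613.10 ≈ 2.21.

2.21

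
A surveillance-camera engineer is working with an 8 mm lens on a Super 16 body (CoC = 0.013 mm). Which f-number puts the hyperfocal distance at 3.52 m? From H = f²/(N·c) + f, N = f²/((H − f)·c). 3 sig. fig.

f/1.40

Rearrange H = f²/(N·c) + f for N: N = f² / ((H − f)·c).
N = 8² / ((3520 − 8) × 0.013) = 64 / 45.66 ≈ 1.40.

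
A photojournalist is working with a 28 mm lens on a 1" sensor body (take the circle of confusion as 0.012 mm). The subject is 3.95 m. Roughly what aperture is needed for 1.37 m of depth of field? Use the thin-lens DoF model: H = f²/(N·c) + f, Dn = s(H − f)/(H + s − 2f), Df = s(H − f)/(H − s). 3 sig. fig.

f/2.81

Write h = H − f = f²/(N·c). The thin-lens limits are Dn = s·h/(h + (s−f)) and Df = s·h/(h − (s−f)), so DoF = Df − Dn = 2·s·(s−f)·h / (h² − (s−f)²).
That is a quadratic in h: DoF·h² − 2·s·(s−f)·h − DoF·(s−f)² = 0 ⇒ h = (s−f)·(s + √(s² + DoF²)) / DoF = 3922 × (3950 + √(3950² + 1370²)) / 1370 = 3922 × (3950 + 4180.84) / 1370 ≈ 23277 mm.
Then N = f²/(c·h) = 28² / (0.012 × 23277) = 784 / 279.32 ≈ 2.81.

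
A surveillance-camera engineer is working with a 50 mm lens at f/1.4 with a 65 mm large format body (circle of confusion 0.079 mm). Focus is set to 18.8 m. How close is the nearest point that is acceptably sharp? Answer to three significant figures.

Hyperfocal distance H = f²/(N·c) + f = 50²/(1.4 × 0.079) + 50 = 2500/0.1106 + 50 ≈ 22654.0 mm ≈ 22.65 m.
Near limit Dn = s·(H − f)/(H + s − 2f) = 18800 × (22654.0 − 50) / (22654.0 + 18800 − 2 × 50) = 18800 × 22604.0 / 41354.0 ≈ 10276 mm ≈ 10.3 m.

10.3 m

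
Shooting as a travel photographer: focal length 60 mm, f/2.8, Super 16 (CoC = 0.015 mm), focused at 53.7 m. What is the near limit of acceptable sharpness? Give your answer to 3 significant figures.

Hyperfocal distance H = f²/(N·c) + f = 60²/(2.8 × 0.015) + 60 = 3600/0.042 + 60 ≈ 85774.3 mm ≈ 85.77 m.
Near limit Dn = s·(H − f)/(H + s − 2f) = 53700 × (85774.3 − 60) / (85774.3 + 53700 − 2 × 60) = 53700 × 85714.3 / 139354.3 ≈ 33030 mm ≈ 33.0 m.

33.0 m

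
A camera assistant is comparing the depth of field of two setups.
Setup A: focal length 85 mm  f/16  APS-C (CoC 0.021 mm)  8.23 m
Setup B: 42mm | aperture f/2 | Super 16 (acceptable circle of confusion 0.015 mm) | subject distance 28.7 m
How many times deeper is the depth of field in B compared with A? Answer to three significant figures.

Setup A: H = 85²/(16×0.021) + 85 ≈ 21588.0 mm; DoF = Df − Dn = 13248.2 − 5969.0 ≈ 7279.2 mm.
Setup B: H = 42²/(2×0.015) + 42 ≈ 58842.0 mm; DoF = Df − Dn = 55987 − 19296 ≈ 36691 mm.
Ratio = 36691 / 7279.2 ≈ 5.04.

5.04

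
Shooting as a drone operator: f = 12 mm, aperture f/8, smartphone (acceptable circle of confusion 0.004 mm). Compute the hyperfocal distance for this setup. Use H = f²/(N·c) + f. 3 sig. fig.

4.51 m

Hyperfocal distance H = f²/(N·c) + f = 12²/(8 × 0.004) + 12 = 144/0.032 + 12 ≈ 4512.0 mm ≈ 4.51 m.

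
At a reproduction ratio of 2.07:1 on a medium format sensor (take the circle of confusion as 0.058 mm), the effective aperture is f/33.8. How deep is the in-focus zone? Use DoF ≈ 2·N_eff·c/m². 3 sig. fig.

0.915 mm

At magnification m, DoF ≈ 2·N_eff·c/m² = 2 × 33.8 × 0.058 / 2.07² = 3.921 / 4.285 ≈ 0.915 mm.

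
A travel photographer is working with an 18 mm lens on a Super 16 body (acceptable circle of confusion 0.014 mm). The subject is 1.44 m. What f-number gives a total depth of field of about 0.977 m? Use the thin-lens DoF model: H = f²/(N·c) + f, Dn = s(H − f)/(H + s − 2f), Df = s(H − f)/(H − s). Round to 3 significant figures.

f/5

Write h = H − f = f²/(N·c). The thin-lens limits are Dn = s·h/(h + (s−f)) and Df = s·h/(h − (s−f)), so DoF = Df − Dn = 2·s·(s−f)·h / (h² − (s−f)²).
That is a quadratic in h: DoF·h² − 2·s·(s−f)·h − DoF·(s−f)² = 0 ⇒ h = (s−f)·(s + √(s² + DoF²)) / DoF = 1422 × (1440 + √(1440² + 977²)) / 977 = 1422 × (1440 + 1740.15) / 977 ≈ 4628.6 mm.
Then N = f²/(c·h) = 18² / (0.014 × 4628.6) = 324 / 64.801 ≈ 5.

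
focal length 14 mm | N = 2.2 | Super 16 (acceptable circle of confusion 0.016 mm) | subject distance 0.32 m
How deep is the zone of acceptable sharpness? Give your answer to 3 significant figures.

35.3 mm

Hyperfocal distance H = f²/(N·c) + f = 14²/(2.2 × 0.016) + 14 = 196/0.0352 + 14 ≈ 5582.2 mm ≈ 5.582 m.
Near limit Dn = s·(H − f)/(H + s − 2f) = 320 × (5582.2 − 14) / (5582.2 + 320 − 2 × 14) = 320 × 5568.2 / 5874.2 ≈ 303.330 mm.
Far limit Df = s·(H − f)/(H − s) = 320 × (5582.2 − 14) / (5582.2 − 320) = 320 × 5568.2 / 5262.2 ≈ 338.608 mm.
Depth of field = Df − Dn = 338.608 − 303.330 ≈ 35.278 mm.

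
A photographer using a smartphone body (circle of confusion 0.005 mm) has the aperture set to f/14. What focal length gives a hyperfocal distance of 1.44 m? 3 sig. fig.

From H = f²/(N·c) + f, with f ≪ H: f ≈ √(H·N·c) = √(1440 × 14 × 0.005) = √100.80 ≈ 10.04 mm.
The +f correction barely moves this — solving exactly, f² + N·c·f − N·c·H = 0 ⇒ f = (−N·c + √((N·c)² + 4·N·c·H))/2 = (−0.07 + √403.20)/2 ≈ 10.005 mm, so f ≈ 10.0 mm.

10.0 mm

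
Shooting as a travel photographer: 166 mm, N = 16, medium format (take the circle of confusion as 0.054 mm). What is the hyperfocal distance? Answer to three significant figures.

32.1 m

Hyperfocal distance H = f²/(N·c) + f = 166²/(16 × 0.054) + 166 = 27556/0.864 + 166 ≈ 32059.5 mm ≈ 32.1 m.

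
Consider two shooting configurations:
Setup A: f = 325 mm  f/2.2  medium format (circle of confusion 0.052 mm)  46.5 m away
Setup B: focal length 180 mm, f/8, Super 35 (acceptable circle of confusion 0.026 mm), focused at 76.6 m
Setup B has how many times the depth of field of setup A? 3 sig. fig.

Setup A: H = 325²/(2.2×0.052) + 325 ≈ 923620.5 mm; DoF = Df − Dn = 48947.9 − 44285.2 ≈ 4662.7 mm.
Setup B: H = 180²/(8×0.026) + 180 ≈ 155949.2 mm; DoF = Df − Dn = 150372 − 51389 ≈ 98983 mm.
Ratio = 98983 / 4662.7 ≈ 21.2.

21.2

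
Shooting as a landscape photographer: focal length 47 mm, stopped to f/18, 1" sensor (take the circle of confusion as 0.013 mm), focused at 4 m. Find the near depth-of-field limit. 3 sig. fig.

Hyperfocal distance H = f²/(N·c) + f = 47²/(18 × 0.013) + 47 = 2209/0.234 + 47 ≈ 9487.2 mm ≈ 9.487 m.
Near limit Dn = s·(H − f)/(H + s − 2f) = 4000 × (9487.2 − 47) / (9487.2 + 4000 − 2 × 47) = 4000 × 9440.2 / 13393.2 ≈ 2819.4 mm ≈ 2.82 m.

2.82 m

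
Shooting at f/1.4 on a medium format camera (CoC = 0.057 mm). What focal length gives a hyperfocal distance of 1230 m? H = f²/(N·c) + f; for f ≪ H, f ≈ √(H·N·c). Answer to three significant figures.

From H = f²/(N·c) + f, with f ≪ H: f ≈ √(H·N·c) = √(1230000 × 1.4 × 0.057) = √98154 ≈ 313.3 mm.
The +f correction barely moves this — solving exactly, f² + N·c·f − N·c·H = 0 ⇒ f = (−N·c + √((N·c)² + 4·N·c·H))/2 = (−0.0798 + √392616)/2 ≈ 313.26 mm, so f ≈ 313 mm.

313 mm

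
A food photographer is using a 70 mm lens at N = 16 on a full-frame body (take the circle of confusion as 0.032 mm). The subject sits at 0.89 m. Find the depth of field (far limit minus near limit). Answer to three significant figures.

Hyperfocal distance H = f²/(N·c) + f = 70²/(16 × 0.032) + 70 = 4900/0.512 + 70 ≈ 9640.3 mm ≈ 9.640 m.
Near limit Dn = s·(H − f)/(H + s − 2f) = 890 × (9640.3 − 70) / (9640.3 + 890 − 2 × 70) = 890 × 9570.3 / 10390.3 ≈ 819.76 mm.
Far limit Df = s·(H − f)/(H − s) = 890 × (9640.3 − 70) / (9640.3 − 890) = 890 × 9570.3 / 8750.3 ≈ 973.40 mm.
Depth of field = Df − Dn = 973.40 − 819.76 ≈ 153.64 mm.

154 mm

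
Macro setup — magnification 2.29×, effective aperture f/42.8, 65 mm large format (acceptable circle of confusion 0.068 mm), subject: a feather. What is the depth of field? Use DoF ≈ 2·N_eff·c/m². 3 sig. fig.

At magnification m, DoF ≈ 2·N_eff·c/m² = 2 × 42.8 × 0.068 / 2.29² = 5.821 / 5.244 ≈ 1.11 mm.

1.11 mm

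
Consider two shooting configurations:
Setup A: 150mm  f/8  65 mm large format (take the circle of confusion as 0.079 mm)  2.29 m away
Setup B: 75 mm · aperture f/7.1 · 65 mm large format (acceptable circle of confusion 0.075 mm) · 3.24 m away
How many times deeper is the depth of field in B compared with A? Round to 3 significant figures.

7.72

Setup A: H = 150²/(8×0.079) + 150 ≈ 35751.3 mm; DoF = Df − Dn = 2436.46 − 2160.15 ≈ 276.31 mm.
Setup B: H = 75²/(7.1×0.075) + 75 ≈ 10638.4 mm; DoF = Df − Dn = 4626.1 − 2493.0 ≈ 2133.1 mm.
Ratio = 2133.1 / 276.31 ≈ 7.72.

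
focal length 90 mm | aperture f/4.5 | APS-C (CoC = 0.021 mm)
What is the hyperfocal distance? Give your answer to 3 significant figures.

Hyperfocal distance H = f²/(N·c) + f = 90²/(4.5 × 0.021) + 90 = 8100/0.0945 + 90 ≈ 85804.3 mm ≈ 85.8 m.

85.8 m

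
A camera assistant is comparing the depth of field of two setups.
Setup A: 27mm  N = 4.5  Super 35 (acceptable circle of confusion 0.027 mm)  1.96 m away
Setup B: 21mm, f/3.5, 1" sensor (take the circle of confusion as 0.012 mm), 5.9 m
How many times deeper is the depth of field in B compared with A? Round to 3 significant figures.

Setup A: H = 27²/(4.5×0.027) + 27 ≈ 6027.0 mm; DoF = Df − Dn = 2891.6 − 1482.4 ≈ 1409.2 mm.
Setup B: H = 21²/(3.5×0.012) + 21 ≈ 10521.0 mm; DoF = Df − Dn = 13406.2 − 3782.3 ≈ 9623.9 mm.
Ratio = 9623.9 / 1409.2 ≈ 6.83.

6.83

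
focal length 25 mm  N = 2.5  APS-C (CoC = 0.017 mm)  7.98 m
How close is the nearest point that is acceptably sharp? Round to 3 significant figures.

5.18 m

Hyperfocal distance H = f²/(N·c) + f = 25²/(2.5 × 0.017) + 25 = 625/0.0425 + 25 ≈ 14730.9 mm ≈ 14.73 m.
Near limit Dn = s·(H − f)/(H + s − 2f) = 7980 × (14730.9 − 25) / (14730.9 + 7980 − 2 × 25) = 7980 × 14705.9 / 22660.9 ≈ 5178.7 mm ≈ 5.18 m.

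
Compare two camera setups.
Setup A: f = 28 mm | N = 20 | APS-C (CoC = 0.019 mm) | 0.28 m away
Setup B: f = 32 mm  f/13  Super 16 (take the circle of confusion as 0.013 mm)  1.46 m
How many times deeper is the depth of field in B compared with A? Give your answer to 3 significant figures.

10.5

Setup A: H = 28²/(20×0.019) + 28 ≈ 2091.2 mm; DoF = Df − Dn = 318.959 − 249.523 ≈ 69.436 mm.
Setup B: H = 32²/(13×0.013) + 32 ≈ 6091.2 mm; DoF = Df − Dn = 1910.18 − 1181.54 ≈ 728.64 mm.
Ratio = 728.64 / 69.436 ≈ 10.5.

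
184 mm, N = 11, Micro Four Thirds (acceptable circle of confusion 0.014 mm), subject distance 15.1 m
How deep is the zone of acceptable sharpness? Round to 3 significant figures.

2.06 m

Hyperfocal distance H = f²/(N·c) + f = 184²/(11 × 0.014) + 184 = 33856/0.154 + 184 ≈ 220028.2 mm ≈ 220.0 m.
Near limit Dn = s·(H − f)/(H + s − 2f) = 15100 × (220028.2 − 184) / (220028.2 + 15100 − 2 × 184) = 15100 × 219844.2 / 234760.2 ≈ 14140.6 mm.
Far limit Df = s·(H − f)/(H − s) = 15100 × (220028.2 − 184) / (220028.2 − 15100) = 15100 × 219844.2 / 204928.2 ≈ 16199.1 mm.
Depth of field = Df − Dn = 16199.1 − 14140.6 ≈ 2058.5 mm ≈ 2.06 m.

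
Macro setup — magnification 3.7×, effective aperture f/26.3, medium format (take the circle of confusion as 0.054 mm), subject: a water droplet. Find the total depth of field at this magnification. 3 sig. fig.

At magnification m, DoF ≈ 2·N_eff·c/m² = 2 × 26.3 × 0.054 / 3.7² = 2.84 / 13.69 ≈ 0.207 mm.

0.207 mm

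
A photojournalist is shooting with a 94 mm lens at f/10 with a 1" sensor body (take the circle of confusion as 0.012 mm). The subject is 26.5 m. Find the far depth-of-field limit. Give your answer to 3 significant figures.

Hyperfocal distance H = f²/(N·c) + f = 94²/(10 × 0.012) + 94 = 8836/0.12 + 94 ≈ 73727.3 mm ≈ 73.73 m.
Far limit Df = s·(H − f)/(H − s) = 26500 × (73727.3 − 94) / (73727.3 − 26500) = 26500 × 73633.3 / 47227.3 ≈ 41317 mm ≈ 41.3 m.

41.3 m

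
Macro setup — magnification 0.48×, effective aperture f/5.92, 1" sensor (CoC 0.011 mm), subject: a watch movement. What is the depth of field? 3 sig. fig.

0.565 mm

At magnification m, DoF ≈ 2·N_eff·c/m² = 2 × 5.92 × 0.011 / 0.48² = 0.1302 / 0.2304 ≈ 0.565 mm.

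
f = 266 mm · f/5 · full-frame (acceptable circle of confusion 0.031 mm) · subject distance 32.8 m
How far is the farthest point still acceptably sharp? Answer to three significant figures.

35.3 m

Hyperfocal distance H = f²/(N·c) + f = 266²/(5 × 0.031) + 266 = 70756/0.155 + 266 ≈ 456756.3 mm ≈ 456.8 m.
Far limit Df = s·(H − f)/(H − s) = 32800 × (456756.3 − 266) / (456756.3 − 32800) = 32800 × 456490.3 / 423956.3 ≈ 35317 mm ≈ 35.3 m.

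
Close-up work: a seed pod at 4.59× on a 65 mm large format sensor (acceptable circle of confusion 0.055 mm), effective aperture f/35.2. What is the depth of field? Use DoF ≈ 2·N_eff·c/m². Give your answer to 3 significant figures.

At magnification m, DoF ≈ 2·N_eff·c/m² = 2 × 35.2 × 0.055 / 4.59² = 3.872 / 21.07 ≈ 0.184 mm.

0.184 mm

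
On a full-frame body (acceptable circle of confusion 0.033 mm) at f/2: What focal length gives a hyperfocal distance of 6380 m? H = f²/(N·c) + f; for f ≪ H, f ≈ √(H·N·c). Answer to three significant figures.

649 mm

From H = f²/(N·c) + f, with f ≪ H: f ≈ √(H·N·c) = √(6380000 × 2 × 0.033) = √421080 ≈ 648.9 mm.
The +f correction barely moves this — solving exactly, f² + N·c·f − N·c·H = 0 ⇒ f = (−N·c + √((N·c)² + 4·N·c·H))/2 = (−0.066 + √1684320)/2 ≈ 648.87 mm, so f ≈ 649 mm.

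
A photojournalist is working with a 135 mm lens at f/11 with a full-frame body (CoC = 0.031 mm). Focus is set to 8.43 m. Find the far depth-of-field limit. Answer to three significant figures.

9.98 m

Hyperfocal distance H = f²/(N·c) + f = 135²/(11 × 0.031) + 135 = 18225/0.341 + 135 ≈ 53580.7 mm ≈ 53.58 m.
Far limit Df = s·(H − f)/(H − s) = 8430 × (53580.7 − 135) / (53580.7 − 8430) = 8430 × 53445.7 / 45150.7 ≈ 9978.7 mm ≈ 9.98 m.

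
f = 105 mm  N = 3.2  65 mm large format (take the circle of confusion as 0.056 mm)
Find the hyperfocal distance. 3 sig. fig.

Hyperfocal distance H = f²/(N·c) + f = 105²/(3.2 × 0.056) + 105 = 11025/0.1792 + 105 ≈ 61628.4 mm ≈ 61.6 m.

61.6 m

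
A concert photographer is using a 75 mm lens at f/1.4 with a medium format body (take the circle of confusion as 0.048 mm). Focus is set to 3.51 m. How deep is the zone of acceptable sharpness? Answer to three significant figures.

Hyperfocal distance H = f²/(N·c) + f = 75²/(1.4 × 0.048) + 75 = 5625/0.0672 + 75 ≈ 83780.4 mm ≈ 83.78 m.
Near limit Dn = s·(H − f)/(H + s − 2f) = 3510 × (83780.4 − 75) / (83780.4 + 3510 − 2 × 75) = 3510 × 83705.4 / 87140.4 ≈ 3371.64 mm.
Far limit Df = s·(H − f)/(H − s) = 3510 × (83780.4 − 75) / (83780.4 − 3510) = 3510 × 83705.4 / 80270.4 ≈ 3660.20 mm.
Depth of field = Df − Dn = 3660.20 − 3371.64 ≈ 288.56 mm.

289 mm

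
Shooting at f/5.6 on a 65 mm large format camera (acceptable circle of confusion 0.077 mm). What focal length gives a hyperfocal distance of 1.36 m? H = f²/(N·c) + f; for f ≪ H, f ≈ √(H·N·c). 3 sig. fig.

From H = f²/(N·c) + f, with f ≪ H: f ≈ √(H·N·c) = √(1360 × 5.6 × 0.077) = √586.43 ≈ 24.22 mm.
Exact: f² + N·c·f − N·c·H = 0 ⇒ f = (−N·c + √((N·c)² + 4·N·c·H))/2 = (−0.4312 + √2345.9)/2 ≈ 24.002 mm ≈ 24.0 mm.

24.0 mm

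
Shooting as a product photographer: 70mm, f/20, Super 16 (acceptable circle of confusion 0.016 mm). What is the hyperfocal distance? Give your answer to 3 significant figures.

Hyperfocal distance H = f²/(N·c) + f = 70²/(20 × 0.016) + 70 = 4900/0.32 + 70 ≈ 15382.5 mm ≈ 15.4 m.

15.4 m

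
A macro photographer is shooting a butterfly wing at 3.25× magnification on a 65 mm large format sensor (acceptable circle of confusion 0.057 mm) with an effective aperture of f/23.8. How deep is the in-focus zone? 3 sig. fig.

At magnification m, DoF ≈ 2·N_eff·c/m² = 2 × 23.8 × 0.057 / 3.25² = 2.713 / 10.56 ≈ 0.257 mm.

0.257 mm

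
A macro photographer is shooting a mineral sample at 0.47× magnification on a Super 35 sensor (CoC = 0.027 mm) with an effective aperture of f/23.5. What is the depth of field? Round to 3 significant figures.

5.74 mm

At magnification m, DoF ≈ 2·N_eff·c/m² = 2 × 23.5 × 0.027 / 0.47² = 1.269 / 0.2209 ≈ 5.74 mm.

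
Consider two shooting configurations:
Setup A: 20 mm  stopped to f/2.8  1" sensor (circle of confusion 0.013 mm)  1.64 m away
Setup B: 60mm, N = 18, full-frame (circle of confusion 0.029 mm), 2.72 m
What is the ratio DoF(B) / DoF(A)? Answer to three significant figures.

Setup A: H = 20²/(2.8×0.013) + 20 ≈ 11009.0 mm; DoF = Df − Dn = 1923.57 − 1429.29 ≈ 494.28 mm.
Setup B: H = 60²/(18×0.029) + 60 ≈ 6956.6 mm; DoF = Df − Dn = 4427.8 − 1962.9 ≈ 2464.9 mm.
Ratio = 2464.9 / 494.28 ≈ 4.99.

4.99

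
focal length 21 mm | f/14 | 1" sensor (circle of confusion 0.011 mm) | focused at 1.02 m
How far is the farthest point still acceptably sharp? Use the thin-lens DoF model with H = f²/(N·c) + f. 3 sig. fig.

1.57 m

Hyperfocal distance H = f²/(N·c) + f = 21²/(14 × 0.011) + 21 = 441/0.154 + 21 ≈ 2884.6 mm ≈ 2.885 m.
Far limit Df = s·(H − f)/(H − s) = 1020 × (2884.6 − 21) / (2884.6 − 1020) = 1020 × 2863.6 / 1864.6 ≈ 1566.5 mm ≈ 1.57 m.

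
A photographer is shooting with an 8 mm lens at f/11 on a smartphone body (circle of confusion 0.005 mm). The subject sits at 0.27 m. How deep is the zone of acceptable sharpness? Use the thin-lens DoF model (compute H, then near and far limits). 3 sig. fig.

Hyperfocal distance H = f²/(N·c) + f = 8²/(11 × 0.005) + 8 = 64/0.055 + 8 ≈ 1171.6 mm ≈ 1.172 m.
Near limit Dn = s·(H − f)/(H + s − 2f) = 270 × (1171.6 − 8) / (1171.6 + 270 − 2 × 8) = 270 × 1163.6 / 1425.6 ≈ 220.38 mm.
Far limit Df = s·(H − f)/(H − s) = 270 × (1171.6 − 8) / (1171.6 − 270) = 270 × 1163.6 / 901.6 ≈ 348.46 mm.
Depth of field = Df − Dn = 348.46 − 220.38 ≈ 128.08 mm.

128 mm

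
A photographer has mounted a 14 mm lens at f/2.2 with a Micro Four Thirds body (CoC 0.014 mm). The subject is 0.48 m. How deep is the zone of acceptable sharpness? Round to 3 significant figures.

70.7 mm

Hyperfocal distance H = f²/(N·c) + f = 14²/(2.2 × 0.014) + 14 = 196/0.0308 + 14 ≈ 6377.6 mm ≈ 6.378 m.
Near limit Dn = s·(H − f)/(H + s − 2f) = 480 × (6377.6 − 14) / (6377.6 + 480 − 2 × 14) = 480 × 6363.6 / 6829.6 ≈ 447.249 mm.
Far limit Df = s·(H − f)/(H − s) = 480 × (6377.6 − 14) / (6377.6 − 480) = 480 × 6363.6 / 5897.6 ≈ 517.927 mm.
Depth of field = Df − Dn = 517.927 − 447.249 ≈ 70.678 mm.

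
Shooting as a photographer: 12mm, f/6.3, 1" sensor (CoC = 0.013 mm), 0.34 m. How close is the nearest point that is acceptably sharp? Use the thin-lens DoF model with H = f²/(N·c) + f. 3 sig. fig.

287 mm

Hyperfocal distance H = f²/(N·c) + f = 12²/(6.3 × 0.013) + 12 = 144/0.0819 + 12 ≈ 1770.2 mm ≈ 1.770 m.
Near limit Dn = s·(H − f)/(H + s − 2f) = 340 × (1770.2 − 12) / (1770.2 + 340 − 2 × 12) = 340 × 1758.2 / 2086.2 ≈ 286.55 mm.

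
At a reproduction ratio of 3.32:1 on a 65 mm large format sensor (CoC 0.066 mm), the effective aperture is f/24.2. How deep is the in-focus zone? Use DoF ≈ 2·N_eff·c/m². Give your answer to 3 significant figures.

At magnification m, DoF ≈ 2·N_eff·c/m² = 2 × 24.2 × 0.066 / 3.32² = 3.194 / 11.02 ≈ 0.29 mm.

0.290 mm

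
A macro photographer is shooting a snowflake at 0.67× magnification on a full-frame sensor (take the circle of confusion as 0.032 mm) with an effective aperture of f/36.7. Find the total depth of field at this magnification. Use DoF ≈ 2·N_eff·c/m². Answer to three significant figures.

At magnification m, DoF ≈ 2·N_eff·c/m² = 2 × 36.7 × 0.032 / 0.67² = 2.349 / 0.4489 ≈ 5.23 mm.

5.23 mm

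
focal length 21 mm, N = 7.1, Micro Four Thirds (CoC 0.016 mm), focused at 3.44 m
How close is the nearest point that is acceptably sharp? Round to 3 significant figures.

Hyperfocal distance H = f²/(N·c) + f = 21²/(7.1 × 0.016) + 21 = 441/0.1136 + 21 ≈ 3903.0 mm ≈ 3.903 m.
Near limit Dn = s·(H − f)/(H + s − 2f) = 3440 × (3903.0 − 21) / (3903.0 + 3440 − 2 × 21) = 3440 × 3882.0 / 7301.0 ≈ 1829.1 mm ≈ 1.83 m.

1.83 m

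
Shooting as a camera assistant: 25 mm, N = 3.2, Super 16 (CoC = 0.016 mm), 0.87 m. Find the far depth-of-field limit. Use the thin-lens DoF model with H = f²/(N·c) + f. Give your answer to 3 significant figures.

Hyperfocal distance H = f²/(N·c) + f = 25²/(3.2 × 0.016) + 25 = 625/0.0512 + 25 ≈ 12232.0 mm ≈ 12.23 m.
Far limit Df = s·(H − f)/(H − s) = 870 × (12232.0 − 25) / (12232.0 − 870) = 870 × 12207.0 / 11362.0 ≈ 934.70 mm ≈ 0.935 m.

0.935 m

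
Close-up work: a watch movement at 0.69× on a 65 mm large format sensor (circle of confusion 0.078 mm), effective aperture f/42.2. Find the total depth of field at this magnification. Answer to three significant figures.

At magnification m, DoF ≈ 2·N_eff·c/m² = 2 × 42.2 × 0.078 / 0.69² = 6.583 / 0.4761 ≈ 13.8 mm.

13.8 mm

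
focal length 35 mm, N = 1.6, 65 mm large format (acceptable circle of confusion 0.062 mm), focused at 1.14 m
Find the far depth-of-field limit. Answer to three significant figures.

Hyperfocal distance H = f²/(N·c) + f = 35²/(1.6 × 0.062) + 35 = 1225/0.0992 + 35 ≈ 12383.8 mm ≈ 12.38 m.
Far limit Df = s·(H − f)/(H − s) = 1140 × (12383.8 − 35) / (12383.8 − 1140) = 1140 × 12348.8 / 11243.8 ≈ 1252.0 mm ≈ 1.25 m.

1.25 m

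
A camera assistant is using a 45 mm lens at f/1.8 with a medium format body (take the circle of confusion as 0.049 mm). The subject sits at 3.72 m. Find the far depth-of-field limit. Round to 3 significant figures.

Hyperfocal distance H = f²/(N·c) + f = 45²/(1.8 × 0.049) + 45 = 2025/0.0882 + 45 ≈ 23004.2 mm ≈ 23.00 m.
Far limit Df = s·(H − f)/(H − s) = 3720 × (23004.2 − 45) / (23004.2 − 3720) = 3720 × 22959.2 / 19284.2 ≈ 4428.9 mm ≈ 4.43 m.

4.43 m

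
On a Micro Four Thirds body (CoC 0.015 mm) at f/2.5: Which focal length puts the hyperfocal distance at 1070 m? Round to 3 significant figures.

From H = f²/(N·c) + f, with f ≪ H: f ≈ √(H·N·c) = √(1070000 × 2.5 × 0.015) = √40125 ≈ 200.3 mm.
The +f correction barely moves this — solving exactly, f² + N·c·f − N·c·H = 0 ⇒ f = (−N·c + √((N·c)² + 4·N·c·H))/2 = (−0.0375 + √160500)/2 ≈ 200.29 mm, so f ≈ 200 mm.

200 mm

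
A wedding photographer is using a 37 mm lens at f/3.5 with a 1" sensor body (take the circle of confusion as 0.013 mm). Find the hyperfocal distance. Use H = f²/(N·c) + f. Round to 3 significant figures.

30.1 m

Hyperfocal distance H = f²/(N·c) + f = 37²/(3.5 × 0.013) + 37 = 1369/0.0455 + 37 ≈ 30124.9 mm ≈ 30.1 m.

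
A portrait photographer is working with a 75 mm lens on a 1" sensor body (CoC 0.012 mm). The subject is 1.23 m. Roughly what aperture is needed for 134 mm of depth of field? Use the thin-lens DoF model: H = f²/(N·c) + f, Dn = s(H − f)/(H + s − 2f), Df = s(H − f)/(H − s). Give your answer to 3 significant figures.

Write h = H − f = f²/(N·c). The thin-lens limits are Dn = s·h/(h + (s−f)) and Df = s·h/(h − (s−f)), so DoF = Df − Dn = 2·s·(s−f)·h / (h² − (s−f)²).
That is a quadratic in h: DoF·h² − 2·s·(s−f)·h − DoF·(s−f)² = 0 ⇒ h = (s−f)·(s + √(s² + DoF²)) / DoF = 1155 × (1230 + √(1230² + 134²)) / 134 = 1155 × (1230 + 1237.28) / 134 ≈ 21266 mm.
Then N = f²/(c·h) = 75² / (0.012 × 21266) = 5625 / 255.20 ≈ 22.

f/22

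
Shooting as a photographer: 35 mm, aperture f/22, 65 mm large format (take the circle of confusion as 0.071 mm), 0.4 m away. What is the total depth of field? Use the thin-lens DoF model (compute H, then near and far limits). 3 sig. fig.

475 mm

Hyperfocal distance H = f²/(N·c) + f = 35²/(22 × 0.071) + 35 = 1225/1.562 + 35 ≈ 819.3 mm ≈ 0.819 m.
Near limit Dn = s·(H − f)/(H + s − 2f) = 400 × (819.3 − 35) / (819.3 + 400 − 2 × 35) = 400 × 784.3 / 1149.3 ≈ 272.96 mm.
Far limit Df = s·(H − f)/(H − s) = 400 × (819.3 − 35) / (819.3 − 400) = 400 × 784.3 / 419.3 ≈ 748.24 mm.
Depth of field = Df − Dn = 748.24 − 272.96 ≈ 475.28 mm.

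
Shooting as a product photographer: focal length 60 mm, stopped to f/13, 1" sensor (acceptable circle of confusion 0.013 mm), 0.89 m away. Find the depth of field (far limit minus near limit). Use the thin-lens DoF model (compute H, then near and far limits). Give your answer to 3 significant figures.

Hyperfocal distance H = f²/(N·c) + f = 60²/(13 × 0.013) + 60 = 3600/0.169 + 60 ≈ 21361.8 mm ≈ 21.36 m.
Near limit Dn = s·(H − f)/(H + s − 2f) = 890 × (21361.8 − 60) / (21361.8 + 890 − 2 × 60) = 890 × 21301.8 / 22131.8 ≈ 856.623 mm.
Far limit Df = s·(H − f)/(H − s) = 890 × (21361.8 − 60) / (21361.8 − 890) = 890 × 21301.8 / 20471.8 ≈ 926.084 mm.
Depth of field = Df − Dn = 926.084 − 856.623 ≈ 69.461 mm.

69.5 mm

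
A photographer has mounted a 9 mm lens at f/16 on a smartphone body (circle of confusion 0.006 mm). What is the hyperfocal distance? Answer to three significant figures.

0.853 m

Hyperfocal distance H = f²/(N·c) + f = 9²/(16 × 0.006) + 9 = 81/0.096 + 9 ≈ 852.8 mm ≈ 0.853 m.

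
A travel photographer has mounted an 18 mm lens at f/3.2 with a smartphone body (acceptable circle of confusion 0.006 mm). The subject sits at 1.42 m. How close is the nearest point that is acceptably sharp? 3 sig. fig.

1.31 m

Hyperfocal distance H = f²/(N·c) + f = 18²/(3.2 × 0.006) + 18 = 324/0.0192 + 18 ≈ 16893.0 mm ≈ 16.89 m.
Near limit Dn = s·(H − f)/(H + s − 2f) = 1420 × (16893.0 − 18) / (16893.0 + 1420 − 2 × 18) = 1420 × 16875.0 / 18277.0 ≈ 1311.1 mm ≈ 1.31 m.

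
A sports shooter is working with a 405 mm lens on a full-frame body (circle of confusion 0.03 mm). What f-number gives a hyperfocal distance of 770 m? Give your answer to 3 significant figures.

f/7.10

Rearrange H = f²/(N·c) + f for N: N = f² / ((H − f)·c).
N = 405² / ((770000 − 405) × 0.03) = 164025 / 23088 ≈ 7.10.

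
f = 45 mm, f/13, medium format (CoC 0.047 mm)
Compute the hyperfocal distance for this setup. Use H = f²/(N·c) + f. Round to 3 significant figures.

Hyperfocal distance H = f²/(N·c) + f = 45²/(13 × 0.047) + 45 = 2025/0.611 + 45 ≈ 3359.2 mm ≈ 3.36 m.

3.36 m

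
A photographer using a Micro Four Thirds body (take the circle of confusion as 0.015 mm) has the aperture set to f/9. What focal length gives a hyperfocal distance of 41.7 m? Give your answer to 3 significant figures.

75.0 mm

From H = f²/(N·c) + f, with f ≪ H: f ≈ √(H·N·c) = √(41700 × 9 × 0.015) = √5629.5 ≈ 75.03 mm.
The +f correction barely moves this — solving exactly, f² + N·c·f − N·c·H = 0 ⇒ f = (−N·c + √((N·c)² + 4·N·c·H))/2 = (−0.135 + √22518)/2 ≈ 74.963 mm, so f ≈ 75.0 mm.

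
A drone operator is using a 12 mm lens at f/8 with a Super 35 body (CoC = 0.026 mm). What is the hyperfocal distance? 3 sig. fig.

0.704 m

Hyperfocal distance H = f²/(N·c) + f = 12²/(8 × 0.026) + 12 = 144/0.208 + 12 ≈ 704.3 mm ≈ 0.704 m.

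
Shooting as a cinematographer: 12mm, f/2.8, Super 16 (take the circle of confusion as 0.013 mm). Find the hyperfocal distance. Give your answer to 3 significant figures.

Hyperfocal distance H = f²/(N·c) + f = 12²/(2.8 × 0.013) + 12 = 144/0.0364 + 12 ≈ 3968.0 mm ≈ 3.97 m.

3.97 m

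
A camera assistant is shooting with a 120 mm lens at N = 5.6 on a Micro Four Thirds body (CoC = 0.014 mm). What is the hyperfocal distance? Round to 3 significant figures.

Hyperfocal distance H = f²/(N·c) + f = 120²/(5.6 × 0.014) + 120 = 14400/0.0784 + 120 ≈ 183793.5 mm ≈ 184 m.

184 m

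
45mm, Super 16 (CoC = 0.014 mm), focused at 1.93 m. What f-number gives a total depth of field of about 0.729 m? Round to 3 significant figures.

f/14

Write h = H − f = f²/(N·c). The thin-lens limits are Dn = s·h/(h + (s−f)) and Df = s·h/(h − (s−f)), so DoF = Df − Dn = 2·s·(s−f)·h / (h² − (s−f)²).
That is a quadratic in h: DoF·h² − 2·s·(s−f)·h − DoF·(s−f)² = 0 ⇒ h = (s−f)·(s + √(s² + DoF²)) / DoF = 1885 × (1930 + √(1930² + 729²)) / 729 = 1885 × (1930 + 2063.09) / 729 ≈ 10325 mm.
Then N = f²/(c·h) = 45² / (0.014 × 10325) = 2025 / 144.55 ≈ 14.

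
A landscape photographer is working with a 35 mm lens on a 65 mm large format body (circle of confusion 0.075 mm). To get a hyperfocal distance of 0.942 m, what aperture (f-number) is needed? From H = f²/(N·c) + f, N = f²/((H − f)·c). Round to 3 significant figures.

f/18

Rearrange H = f²/(N·c) + f for N: N = f² / ((H − f)·c).
N = 35² / ((942 − 35) × 0.075) = 1225 / 68.02 ≈ 18.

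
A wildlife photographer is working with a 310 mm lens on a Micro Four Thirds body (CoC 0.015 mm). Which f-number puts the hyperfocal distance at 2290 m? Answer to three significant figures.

f/2.80

Rearrange H = f²/(N·c) + f for N: N = f² / ((H − f)·c).
N = 310² / ((2290000 − 310) × 0.015) = 96100 / 34345 ≈ 2.80.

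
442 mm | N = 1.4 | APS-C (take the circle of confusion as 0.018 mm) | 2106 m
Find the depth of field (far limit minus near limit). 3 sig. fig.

Hyperfocal distance H = f²/(N·c) + f = 442²/(1.4 × 0.018) + 442 = 195364/0.0252 + 442 ≈ 7752981.7 mm ≈ 7753 m.
Near limit Dn = s·(H − f)/(H + s − 2f) = 2106000 × (7752981.7 − 442) / (7752981.7 + 2106000 − 2 × 442) = 2106000 × 7752539.7 / 9858097.7 ≈ 1656187 mm.
Far limit Df = s·(H − f)/(H − s) = 2106000 × (7752981.7 − 442) / (7752981.7 − 2106000) = 2106000 × 7752539.7 / 5646981.7 ≈ 2891252 mm.
Depth of field = Df − Dn = 2891252 − 1656187 ≈ 1235065 mm ≈ 1240 m.

1240 m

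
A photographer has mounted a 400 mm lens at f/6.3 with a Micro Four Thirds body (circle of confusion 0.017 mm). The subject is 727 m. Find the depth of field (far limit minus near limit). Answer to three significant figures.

Hyperfocal distance H = f²/(N·c) + f = 400²/(6.3 × 0.017) + 400 = 160000/0.1071 + 400 ≈ 1494330.9 mm ≈ 1494 m.
Near limit Dn = s·(H − f)/(H + s − 2f) = 727000 × (1494330.9 − 400) / (1494330.9 + 727000 − 2 × 400) = 727000 × 1493930.9 / 2220530.9 ≈ 489112 mm.
Far limit Df = s·(H − f)/(H − s) = 727000 × (1494330.9 − 400) / (1494330.9 − 727000) = 727000 × 1493930.9 / 767330.9 ≈ 1415410 mm.
Depth of field = Df − Dn = 1415410 − 489112 ≈ 926298 mm ≈ 926 m.

926 m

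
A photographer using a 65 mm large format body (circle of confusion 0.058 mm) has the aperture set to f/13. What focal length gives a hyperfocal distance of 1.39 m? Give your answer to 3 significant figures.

32.0 mm

From H = f²/(N·c) + f, with f ≪ H: f ≈ √(H·N·c) = √(1390 × 13 × 0.058) = √1048.1 ≈ 32.37 mm.
Exact: f² + N·c·f − N·c·H = 0 ⇒ f = (−N·c + √((N·c)² + 4·N·c·H))/2 = (−0.754 + √4192.8)/2 ≈ 31.999 mm ≈ 32.0 mm.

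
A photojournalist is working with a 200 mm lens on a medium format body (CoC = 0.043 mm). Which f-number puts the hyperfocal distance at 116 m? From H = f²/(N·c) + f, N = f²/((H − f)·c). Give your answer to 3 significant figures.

f/8.03

Rearrange H = f²/(N·c) + f for N: N = f² / ((H − f)·c).
N = 200² / ((116000 − 200) × 0.043) = 40000 / 4979 ≈ 8.03.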